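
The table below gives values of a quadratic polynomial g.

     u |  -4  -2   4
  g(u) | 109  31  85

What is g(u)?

g(u) = 6u^2 - 3u + 1

Using the Lagrange interpolation formula with nodes -4, -2, 4:
  L_0(u) = (u + 2)(u - 4) / 16
  L_1(u) = (u + 4)(u - 4) / -12
  L_2(u) = (u + 4)(u + 2) / 48
Then g(u) = 109·L_0(u) + 31·L_1(u) + 85·L_2(u).
Expanding and collecting terms gives g(u) = 6u^2 - 3u + 1.
Check: g(-4) = 109. ✓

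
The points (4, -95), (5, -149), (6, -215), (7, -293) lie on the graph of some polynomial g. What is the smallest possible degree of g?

2

Forward differences of the values at s = 4, 5, 6, 7:
  g  : -95  -149  -215  -293
  Δ  : -54  -66  -78
  Δ^2: -12  -12
  Δ^3: 0
The second differences are constant (-12) and nonzero, while all higher differences vanish, so the minimal degree is 2.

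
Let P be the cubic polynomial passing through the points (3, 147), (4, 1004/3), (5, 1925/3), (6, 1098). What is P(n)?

P(n) = 5n^3 - (1/3)n^2 + 5n

Write P(n) = an^3 + bn^2 + cn + d. Substituting each data point gives a linear system:
  27a + 9b + 3c + d = 147
  64a + 16b + 4c + d = 1004/3
  125a + 25b + 5c + d = 1925/3
  216a + 36b + 6c + d = 1098
Solving the system yields a = 5, b = -1/3, c = 5, d = 0.
So P(n) = 5n³ - (1/3)n² + 5n.
Check: P(5) = 1925/3. ✓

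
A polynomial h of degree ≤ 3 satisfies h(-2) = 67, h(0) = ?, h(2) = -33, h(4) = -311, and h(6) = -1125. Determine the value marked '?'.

-3

The 4 known points determine the degree-3 polynomial uniquely.
Write h(t) = at^3 + bt^2 + ct + d. Substituting each data point gives a linear system:
  -8a + 4b - 2c + d = 67
  8a + 4b + 2c + d = -33
  64a + 16b + 4c + d = -311
  216a + 36b + 6c + d = -1125
Solving the system yields a = -6, b = 5, c = -1, d = -3.
So h(t) = -6t^3 + 5t^2 - t - 3.
Then h(0) = -3.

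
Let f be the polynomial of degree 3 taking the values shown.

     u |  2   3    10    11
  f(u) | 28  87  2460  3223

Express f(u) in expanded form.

Write f(u) = au^3 + bu^2 + cu + d. Substituting each data point gives a linear system:
  8a + 4b + 2c + d = 28
  27a + 9b + 3c + d = 87
  1000a + 100b + 10c + d = 2460
  1331a + 121b + 11c + d = 3223
Solving the system yields a = 2, b = 5, c = -4, d = 0.
So f(u) = 2u^3 + 5u^2 - 4u.
Check: f(3) = 87. ✓

f(u) = 2u^3 + 5u^2 - 4u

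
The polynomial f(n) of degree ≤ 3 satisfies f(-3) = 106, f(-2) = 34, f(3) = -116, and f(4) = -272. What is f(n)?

f(n) = -4n^3 - n^2 - n + 4

Using the Lagrange interpolation formula with nodes -3, -2, 3, 4:
  L_0(n) = (n + 2)(n - 3)(n - 4) / -42
  L_1(n) = (n + 3)(n - 3)(n - 4) / 30
  L_2(n) = (n + 3)(n + 2)(n - 4) / -30
  L_3(n) = (n + 3)(n + 2)(n - 3) / 42
Then f(n) = 106·L_0(n) + 34·L_1(n) - 116·L_2(n) - 272·L_3(n).
Expanding and collecting terms gives f(n) = -4n³ - n² - n + 4.
Check: f(-3) = 106. ✓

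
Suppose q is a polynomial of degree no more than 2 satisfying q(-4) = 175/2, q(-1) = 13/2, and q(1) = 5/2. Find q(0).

-1/2

Write q(x) = ax^2 + bx + c. Substituting each data point gives a linear system:
  16a - 4b + c = 175/2
  a - b + c = 13/2
  a + b + c = 5/2
Solving the system yields a = 5, b = -2, c = -1/2.
So q(x) = 5x² - 2x - 1/2.
Then q(0) = -1/2.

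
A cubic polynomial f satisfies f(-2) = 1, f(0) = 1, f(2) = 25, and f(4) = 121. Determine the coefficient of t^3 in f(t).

Write f(t) = at^3 + bt^2 + ct + d. Substituting each data point gives a linear system:
  -8a + 4b - 2c + d = 1
  d = 1
  8a + 4b + 2c + d = 25
  64a + 16b + 4c + d = 121
Solving the system yields a = 1, b = 3, c = 2, d = 1.
So f(t) = t³ + 3t² + 2t + 1.
The leading coefficient is 1.

1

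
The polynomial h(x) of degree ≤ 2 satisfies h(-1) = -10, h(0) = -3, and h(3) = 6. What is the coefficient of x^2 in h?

Write h(x) = ax^2 + bx + c. Substituting each data point gives a linear system:
  a - b + c = -10
  c = -3
  9a + 3b + c = 6
Solving the system yields a = -1, b = 6, c = -3.
So h(x) = -x^2 + 6x - 3.
The leading coefficient is -1.

-1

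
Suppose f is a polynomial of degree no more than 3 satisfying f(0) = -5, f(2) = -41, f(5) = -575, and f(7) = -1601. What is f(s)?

f(s) = -5s^3 + 3s^2 - 4s - 5

Write f(s) = as^3 + bs^2 + cs + d. Substituting each data point gives a linear system:
  d = -5
  8a + 4b + 2c + d = -41
  125a + 25b + 5c + d = -575
  343a + 49b + 7c + d = -1601
Solving the system yields a = -5, b = 3, c = -4, d = -5.
So f(s) = -5s^3 + 3s^2 - 4s - 5.
Check: f(2) = -41. ✓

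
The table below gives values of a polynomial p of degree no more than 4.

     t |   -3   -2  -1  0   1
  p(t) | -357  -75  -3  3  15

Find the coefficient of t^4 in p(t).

Write p(t) = at^4 + bt^3 + ct^2 + dt + e. Substituting each data point gives a linear system:
  81a - 27b + 9c - 3d + e = -357
  16a - 8b + 4c - 2d + e = -75
  a - b + c - d + e = -3
  e = 3
  a + b + c + d + e = 15
Solving the system yields a = -3, b = 6, c = 6, d = 3, e = 3.
So p(t) = -3t^4 + 6t^3 + 6t^2 + 3t + 3.
The leading coefficient is -3.

-3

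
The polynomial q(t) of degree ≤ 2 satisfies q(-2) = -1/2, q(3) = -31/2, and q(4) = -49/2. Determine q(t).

Write q(t) = at^2 + bt + c. Substituting each data point gives a linear system:
  4a - 2b + c = -1/2
  9a + 3b + c = -31/2
  16a + 4b + c = -49/2
Solving the system yields a = -1, b = -2, c = -1/2.
So q(t) = -t^2 - 2t - 1/2.
Check: q(3) = -31/2. ✓

q(t) = -t^2 - 2t - 1/2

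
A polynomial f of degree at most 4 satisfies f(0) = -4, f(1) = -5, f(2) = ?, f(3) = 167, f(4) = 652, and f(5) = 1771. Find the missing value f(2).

The 5 known points determine the degree-4 polynomial uniquely.
Write f(u) = au^4 + bu^3 + cu^2 + du + e. Substituting each data point gives a linear system:
  e = -4
  a + b + c + d + e = -5
  81a + 27b + 9c + 3d + e = 167
  256a + 64b + 16c + 4d + e = 652
  625a + 125b + 25c + 5d + e = 1771
Solving the system yields a = 4, b = -6, c = 1, d = 0, e = -4.
So f(u) = 4u⁴ - 6u³ + u² - 4.
Then f(2) = 16.

16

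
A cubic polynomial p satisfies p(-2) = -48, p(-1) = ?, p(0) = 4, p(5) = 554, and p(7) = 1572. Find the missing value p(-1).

The 4 known points determine the degree-3 polynomial uniquely.
Write p(x) = ax^3 + bx^2 + cx + d. Substituting each data point gives a linear system:
  -8a + 4b - 2c + d = -48
  d = 4
  125a + 25b + 5c + d = 554
  343a + 49b + 7c + d = 1572
Solving the system yields a = 5, b = -3, c = 0, d = 4.
So p(x) = 5x³ - 3x² + 4.
Then p(-1) = -4.

-4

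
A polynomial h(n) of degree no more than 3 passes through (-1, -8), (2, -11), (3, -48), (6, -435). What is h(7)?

Using the Lagrange interpolation formula with nodes -1, 2, 3, 6:
  L_0(n) = (n - 2)(n - 3)(n - 6) / -84
  L_1(n) = (n + 1)(n - 3)(n - 6) / 12
  L_2(n) = (n + 1)(n - 2)(n - 6) / -12
  L_3(n) = (n + 1)(n - 2)(n - 3) / 84
Then h(n) = -8·L_0(n) - 11·L_1(n) - 48·L_2(n) - 435·L_3(n).
Expanding and collecting terms gives h(n) = -2n^3 - n^2 + 6n - 3.
Evaluating at n = 7: h(7) = -696.

-696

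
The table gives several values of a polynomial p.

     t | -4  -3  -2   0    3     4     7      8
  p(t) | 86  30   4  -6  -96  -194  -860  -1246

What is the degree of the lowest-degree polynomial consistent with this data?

3

Divided differences on the nodes -4, -3, -2, 0, 3, 4, 7, 8:
  order 0: 86  30  4  -6  -96  -194  -860  -1246
  order 1: -56  -26  -5  -30  -98  -222  -386
  order 2: 15  7  -5  -17  -31  -41
  order 3: -2  -2  -2  -2  -2
  order 4: 0  0  0  0
  order 5: 0  0  0
  order 6: 0  0
  order 7: 0
The order-3 divided differences are all -2 (nonzero) and every higher order vanishes, so the data lies on a polynomial of degree exactly 3.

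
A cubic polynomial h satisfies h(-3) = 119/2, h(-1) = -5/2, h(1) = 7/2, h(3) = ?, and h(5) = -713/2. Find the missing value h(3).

On equispaced nodes a degree-3 polynomial has vanishing fourth forward difference, so
  h(-3) - 4·h(-1) + 6·h(1) - 4·h(3) + h(5) = 0.
Substituting the known values and solving for h(3):
  -4·h(3) = 266
  h(3) = -133/2.

-133/2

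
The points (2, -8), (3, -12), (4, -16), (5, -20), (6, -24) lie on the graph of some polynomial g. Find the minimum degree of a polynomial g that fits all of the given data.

1

Forward differences of the values at u = 2, 3, 4, 5, 6:
  g  : -8  -12  -16  -20  -24
  Δ  : -4  -4  -4  -4
  Δ^2: 0  0  0
  Δ^3: 0  0
  Δ^4: 0
The first differences are constant (-4) and nonzero, while all higher differences vanish, so the minimal degree is 1.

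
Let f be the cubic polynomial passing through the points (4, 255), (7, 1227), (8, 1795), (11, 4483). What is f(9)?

2515

Using the Lagrange interpolation formula with nodes 4, 7, 8, 11:
  L_0(n) = (n - 7)(n - 8)(n - 11) / -84
  L_1(n) = (n - 4)(n - 8)(n - 11) / 12
  L_2(n) = (n - 4)(n - 7)(n - 11) / -12
  L_3(n) = (n - 4)(n - 7)(n - 8) / 84
Then f(n) = 255·L_0(n) + 1227·L_1(n) + 1795·L_2(n) + 4483·L_3(n).
Expanding and collecting terms gives f(n) = 3n^3 + 4n^2 + n - 5.
Evaluating at n = 9: f(9) = 2515.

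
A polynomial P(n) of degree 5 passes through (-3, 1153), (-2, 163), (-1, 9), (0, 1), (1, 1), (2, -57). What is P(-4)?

Forward differences of the values at n = -3, -2, -1, 0, 1, 2:
  P  : 1153  163  9  1  1  -57
  Δ  : -990  -154  -8  0  -58
  Δ^2: 836  146  8  -58
  Δ^3: -690  -138  -66
  Δ^4: 552  72
  Δ^5: -480
The fifth differences are constant, confirming degree 5.
Interpolating (Newton forward form) and evaluating at n = -4 gives P(-4) = 4701.

4701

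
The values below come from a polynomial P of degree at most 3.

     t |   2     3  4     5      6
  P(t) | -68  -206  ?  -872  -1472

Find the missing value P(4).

The 4 known points determine the degree-3 polynomial uniquely.
Write P(t) = at^3 + bt^2 + ct + d. Substituting each data point gives a linear system:
  8a + 4b + 2c + d = -68
  27a + 9b + 3c + d = -206
  125a + 25b + 5c + d = -872
  216a + 36b + 6c + d = -1472
Solving the system yields a = -6, b = -5, c = 1, d = -2.
So P(t) = -6t^3 - 5t^2 + t - 2.
Then P(4) = -462.

-462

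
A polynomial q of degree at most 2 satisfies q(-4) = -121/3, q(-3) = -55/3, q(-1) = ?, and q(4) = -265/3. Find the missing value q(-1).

The 3 known points determine the degree-2 polynomial uniquely.
Write q(u) = au^2 + bu + c. Substituting each data point gives a linear system:
  16a - 4b + c = -121/3
  9a - 3b + c = -55/3
  16a + 4b + c = -265/3
Solving the system yields a = -4, b = -6, c = -1/3.
So q(u) = -4u² - 6u - 1/3.
Then q(-1) = 5/3.

5/3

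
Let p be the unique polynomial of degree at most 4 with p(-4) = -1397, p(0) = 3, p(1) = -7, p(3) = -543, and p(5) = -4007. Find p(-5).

-3487

Write p(s) = as^4 + bs^3 + cs^2 + ds + e. Substituting each data point gives a linear system:
  256a - 64b + 16c - 4d + e = -1397
  e = 3
  a + b + c + d + e = -7
  81a + 27b + 9c + 3d + e = -543
  625a + 125b + 25c + 5d + e = -4007
Solving the system yields a = -6, b = -2, c = 0, d = -2, e = 3.
So p(s) = -6s^4 - 2s^3 - 2s + 3.
Then p(-5) = -3487.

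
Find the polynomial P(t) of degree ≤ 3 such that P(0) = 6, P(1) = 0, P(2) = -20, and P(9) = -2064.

Write P(t) = at^3 + bt^2 + ct + d. Substituting each data point gives a linear system:
  d = 6
  a + b + c + d = 0
  8a + 4b + 2c + d = -20
  729a + 81b + 9c + d = -2064
Solving the system yields a = -3, b = 2, c = -5, d = 6.
So P(t) = -3t^3 + 2t^2 - 5t + 6.
Check: P(0) = 6. ✓

P(t) = -3t^3 + 2t^2 - 5t + 6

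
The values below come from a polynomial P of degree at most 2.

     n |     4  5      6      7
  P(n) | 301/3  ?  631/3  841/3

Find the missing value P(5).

451/3

On equispaced nodes a degree-2 polynomial has vanishing third forward difference, so
  - P(4) + 3·P(5) - 3·P(6) + P(7) = 0.
Substituting the known values and solving for P(5):
  3·P(5) = 451
  P(5) = 451/3.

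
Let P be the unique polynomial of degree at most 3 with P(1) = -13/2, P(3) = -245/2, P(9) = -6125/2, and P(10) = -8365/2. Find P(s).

P(s) = -4s^3 - 2s^2 + 2s - 5/2

Write P(s) = as^3 + bs^2 + cs + d. Substituting each data point gives a linear system:
  a + b + c + d = -13/2
  27a + 9b + 3c + d = -245/2
  729a + 81b + 9c + d = -6125/2
  1000a + 100b + 10c + d = -8365/2
Solving the system yields a = -4, b = -2, c = 2, d = -5/2.
So P(s) = -4s^3 - 2s^2 + 2s - 5/2.
Check: P(10) = -8365/2. ✓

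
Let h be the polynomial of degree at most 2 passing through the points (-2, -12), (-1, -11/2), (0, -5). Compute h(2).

-22

Using the Lagrange interpolation formula with nodes -2, -1, 0:
  L_0(s) = (s + 1)s / 2
  L_1(s) = (s + 2)s / -1
  L_2(s) = (s + 2)(s + 1) / 2
Then h(s) = -12·L_0(s) - 11/2·L_1(s) - 5·L_2(s).
Expanding and collecting terms gives h(s) = -3s^2 - (5/2)s - 5.
Evaluating at s = 2: h(2) = -22.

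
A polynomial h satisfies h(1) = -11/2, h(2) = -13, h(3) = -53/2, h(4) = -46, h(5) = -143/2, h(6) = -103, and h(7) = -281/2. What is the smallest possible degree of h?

2

Forward differences of the values at u = 1, 2, 3, 4, 5, 6, 7:
  h  : -11/2  -13  -53/2  -46  -143/2  -103  -281/2
  Δ  : -15/2  -27/2  -39/2  -51/2  -63/2  -75/2
  Δ^2: -6  -6  -6  -6  -6
  Δ^3: 0  0  0  0
  Δ^4: 0  0  0
  Δ^5: 0  0
  Δ^6: 0
The second differences are constant (-6) and nonzero, while all higher differences vanish, so the minimal degree is 2.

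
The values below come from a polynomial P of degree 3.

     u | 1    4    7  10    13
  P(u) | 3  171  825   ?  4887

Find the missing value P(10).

2289

On equispaced nodes a degree-3 polynomial has vanishing fourth forward difference, so
  P(1) - 4·P(4) + 6·P(7) - 4·P(10) + P(13) = 0.
Substituting the known values and solving for P(10):
  -4·P(10) = -9156
  P(10) = 2289.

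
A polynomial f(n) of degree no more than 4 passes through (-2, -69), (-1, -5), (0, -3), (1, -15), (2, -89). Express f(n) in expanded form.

Using the Lagrange interpolation formula with nodes -2, -1, 0, 1, 2:
  L_0(n) = (n + 1)n(n - 1)(n - 2) / 24
  L_1(n) = (n + 2)n(n - 1)(n - 2) / -6
  L_2(n) = (n + 2)(n + 1)(n - 1)(n - 2) / 4
  L_3(n) = (n + 2)(n + 1)n(n - 2) / -6
  L_4(n) = (n + 2)(n + 1)n(n - 1) / 24
Then f(n) = -69·L_0(n) - 5·L_1(n) - 3·L_2(n) - 15·L_3(n) - 89·L_4(n).
Expanding and collecting terms gives f(n) = -4n^4 - 3n^2 - 5n - 3.
Check: f(-2) = -69. ✓

f(n) = -4n^4 - 3n^2 - 5n - 3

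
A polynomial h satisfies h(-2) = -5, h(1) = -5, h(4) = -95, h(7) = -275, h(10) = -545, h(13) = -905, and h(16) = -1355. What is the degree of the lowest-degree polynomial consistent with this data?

Forward differences of the values at u = -2, 1, 4, 7, 10, 13, 16:
  h  : -5  -5  -95  -275  -545  -905  -1355
  Δ  : 0  -90  -180  -270  -360  -450
  Δ^2: -90  -90  -90  -90  -90
  Δ^3: 0  0  0  0
  Δ^4: 0  0  0
  Δ^5: 0  0
  Δ^6: 0
The second differences are constant (-90) and nonzero, while all higher differences vanish, so the minimal degree is 2.

2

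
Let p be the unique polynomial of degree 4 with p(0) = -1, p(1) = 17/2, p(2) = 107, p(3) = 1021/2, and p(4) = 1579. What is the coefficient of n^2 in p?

Write p(n) = an^4 + bn^3 + cn^2 + dn + e. Substituting each data point gives a linear system:
  e = -1
  a + b + c + d + e = 17/2
  16a + 8b + 4c + 2d + e = 107
  81a + 27b + 9c + 3d + e = 1021/2
  256a + 64b + 16c + 4d + e = 1579
Solving the system yields a = 6, b = 0, c = 5/2, d = 1, e = -1.
So p(n) = 6n^4 + (5/2)n^2 + n - 1.
The coefficient of n^2 is 5/2.

5/2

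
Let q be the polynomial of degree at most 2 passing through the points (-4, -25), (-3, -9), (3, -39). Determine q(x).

Write q(x) = ax^2 + bx + c. Substituting each data point gives a linear system:
  16a - 4b + c = -25
  9a - 3b + c = -9
  9a + 3b + c = -39
Solving the system yields a = -3, b = -5, c = 3.
So q(x) = -3x^2 - 5x + 3.
Check: q(3) = -39. ✓

q(x) = -3x^2 - 5x + 3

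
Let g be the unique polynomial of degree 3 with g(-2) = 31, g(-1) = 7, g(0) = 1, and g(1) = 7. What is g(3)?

Using the Lagrange interpolation formula with nodes -2, -1, 0, 1:
  L_0(n) = (n + 1)n(n - 1) / -6
  L_1(n) = (n + 2)n(n - 1) / 2
  L_2(n) = (n + 2)(n + 1)(n - 1) / -2
  L_3(n) = (n + 2)(n + 1)n / 6
Then g(n) = 31·L_0(n) + 7·L_1(n) + 1·L_2(n) + 7·L_3(n).
Expanding and collecting terms gives g(n) = -n³ + 6n² + n + 1.
Evaluating at n = 3: g(3) = 31.

31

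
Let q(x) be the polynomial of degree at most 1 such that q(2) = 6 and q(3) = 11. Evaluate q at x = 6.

Write q(x) = ax + b. Substituting each data point gives a linear system:
  2a + b = 6
  3a + b = 11
Solving the system yields a = 5, b = -4.
So q(x) = 5x - 4.
Then q(6) = 26.

26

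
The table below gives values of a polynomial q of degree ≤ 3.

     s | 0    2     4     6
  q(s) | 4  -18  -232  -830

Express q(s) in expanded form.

Using the Lagrange interpolation formula with nodes 0, 2, 4, 6:
  L_0(s) = (s - 2)(s - 4)(s - 6) / -48
  L_1(s) = s(s - 4)(s - 6) / 16
  L_2(s) = s(s - 2)(s - 6) / -16
  L_3(s) = s(s - 2)(s - 4) / 48
Then q(s) = 4·L_0(s) - 18·L_1(s) - 232·L_2(s) - 830·L_3(s).
Expanding and collecting terms gives q(s) = -4s^3 + 5s + 4.
Check: q(4) = -232. ✓

q(s) = -4s^3 + 5s + 4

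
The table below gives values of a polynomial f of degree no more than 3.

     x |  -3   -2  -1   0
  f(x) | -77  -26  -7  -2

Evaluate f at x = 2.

Forward differences of the values at x = -3, -2, -1, 0:
  f  : -77  -26  -7  -2
  Δ  : 51  19  5
  Δ^2: -32  -14
  Δ^3: 18
The third differences are constant, confirming degree 3.
Interpolating (Newton forward form) and evaluating at x = 2 gives f(2) = 38.

38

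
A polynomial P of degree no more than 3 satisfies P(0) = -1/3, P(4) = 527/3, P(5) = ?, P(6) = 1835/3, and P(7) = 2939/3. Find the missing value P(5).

The 4 known points determine the degree-3 polynomial uniquely.
Write P(u) = au^3 + bu^2 + cu + d. Substituting each data point gives a linear system:
  d = -1/3
  64a + 16b + 4c + d = 527/3
  216a + 36b + 6c + d = 1835/3
  343a + 49b + 7c + d = 2939/3
Solving the system yields a = 3, b = -1, c = 0, d = -1/3.
So P(u) = 3u³ - u² - 1/3.
Then P(5) = 1049/3.

1049/3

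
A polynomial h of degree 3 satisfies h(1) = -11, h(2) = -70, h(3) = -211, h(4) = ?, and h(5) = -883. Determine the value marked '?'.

The 4 known points determine the degree-3 polynomial uniquely.
Write h(s) = as^3 + bs^2 + cs + d. Substituting each data point gives a linear system:
  a + b + c + d = -11
  8a + 4b + 2c + d = -70
  27a + 9b + 3c + d = -211
  125a + 25b + 5c + d = -883
Solving the system yields a = -6, b = -5, c = -2, d = 2.
So h(s) = -6s^3 - 5s^2 - 2s + 2.
Then h(4) = -470.

-470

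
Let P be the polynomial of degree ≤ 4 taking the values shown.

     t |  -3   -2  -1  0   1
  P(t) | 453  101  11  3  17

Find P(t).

Using the Lagrange interpolation formula with nodes -3, -2, -1, 0, 1:
  L_0(t) = (t + 2)(t + 1)t(t - 1) / 24
  L_1(t) = (t + 3)(t + 1)t(t - 1) / -6
  L_2(t) = (t + 3)(t + 2)t(t - 1) / 4
  L_3(t) = (t + 3)(t + 2)(t + 1)(t - 1) / -6
  L_4(t) = (t + 3)(t + 2)(t + 1)t / 24
Then P(t) = 453·L_0(t) + 101·L_1(t) + 11·L_2(t) + 3·L_3(t) + 17·L_4(t).
Expanding and collecting terms gives P(t) = 5t^4 + 6t^2 + 3t + 3.
Check: P(1) = 17. ✓

P(t) = 5t^4 + 6t^2 + 3t + 3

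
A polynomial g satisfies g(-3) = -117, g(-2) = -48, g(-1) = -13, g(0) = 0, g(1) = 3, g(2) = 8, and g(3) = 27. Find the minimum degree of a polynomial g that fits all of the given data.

3

Forward differences of the values at s = -3, -2, -1, 0, 1, 2, 3:
  g  : -117  -48  -13  0  3  8  27
  Δ  : 69  35  13  3  5  19
  Δ^2: -34  -22  -10  2  14
  Δ^3: 12  12  12  12
  Δ^4: 0  0  0
  Δ^5: 0  0
  Δ^6: 0
The third differences are constant (12) and nonzero, while all higher differences vanish, so the minimal degree is 3.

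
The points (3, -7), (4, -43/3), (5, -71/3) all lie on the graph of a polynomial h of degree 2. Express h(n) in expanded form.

h(n) = -n^2 - (1/3)n + 3

Write h(n) = an^2 + bn + c. Substituting each data point gives a linear system:
  9a + 3b + c = -7
  16a + 4b + c = -43/3
  25a + 5b + c = -71/3
Solving the system yields a = -1, b = -1/3, c = 3.
So h(n) = -n^2 - (1/3)n + 3.
Check: h(5) = -71/3. ✓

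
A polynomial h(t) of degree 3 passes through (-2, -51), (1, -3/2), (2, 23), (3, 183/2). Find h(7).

2571/2

Using the Lagrange interpolation formula with nodes -2, 1, 2, 3:
  L_0(t) = (t - 1)(t - 2)(t - 3) / -60
  L_1(t) = (t + 2)(t - 2)(t - 3) / 6
  L_2(t) = (t + 2)(t - 1)(t - 3) / -4
  L_3(t) = (t + 2)(t - 1)(t - 2) / 10
Then h(t) = -51·L_0(t) - 3/2·L_1(t) + 23·L_2(t) + 183/2·L_3(t).
Expanding and collecting terms gives h(t) = 4t^3 - 2t^2 + (5/2)t - 6.
Evaluating at t = 7: h(7) = 2571/2.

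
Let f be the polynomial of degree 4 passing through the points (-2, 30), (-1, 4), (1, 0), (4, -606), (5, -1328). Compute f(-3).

Write f(t) = at^4 + bt^3 + ct^2 + dt + e. Substituting each data point gives a linear system:
  16a - 8b + 4c - 2d + e = 30
  a - b + c - d + e = 4
  a + b + c + d + e = 0
  256a + 64b + 16c + 4d + e = -606
  625a + 125b + 25c + 5d + e = -1328
Solving the system yields a = -1, b = -6, c = 1, d = 4, e = 2.
So f(t) = -t⁴ - 6t³ + t² + 4t + 2.
Then f(-3) = 80.

80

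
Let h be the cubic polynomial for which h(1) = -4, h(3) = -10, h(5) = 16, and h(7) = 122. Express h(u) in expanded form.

h(u) = u^3 - 5u^2 + 4u - 4

Write h(u) = au^3 + bu^2 + cu + d. Substituting each data point gives a linear system:
  a + b + c + d = -4
  27a + 9b + 3c + d = -10
  125a + 25b + 5c + d = 16
  343a + 49b + 7c + d = 122
Solving the system yields a = 1, b = -5, c = 4, d = -4.
So h(u) = u^3 - 5u^2 + 4u - 4.
Check: h(3) = -10. ✓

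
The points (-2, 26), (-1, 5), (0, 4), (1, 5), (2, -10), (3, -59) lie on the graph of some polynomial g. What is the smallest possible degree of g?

Forward differences of the values at u = -2, -1, 0, 1, 2, 3:
  g  : 26  5  4  5  -10  -59
  Δ  : -21  -1  1  -15  -49
  Δ^2: 20  2  -16  -34
  Δ^3: -18  -18  -18
  Δ^4: 0  0
  Δ^5: 0
The third differences are constant (-18) and nonzero, while all higher differences vanish, so the minimal degree is 3.

3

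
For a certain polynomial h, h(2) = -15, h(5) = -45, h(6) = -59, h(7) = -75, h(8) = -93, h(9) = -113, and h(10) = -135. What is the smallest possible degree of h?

Divided differences on the nodes 2, 5, 6, 7, 8, 9, 10:
  order 0: -15  -45  -59  -75  -93  -113  -135
  order 1: -10  -14  -16  -18  -20  -22
  order 2: -1  -1  -1  -1  -1
  order 3: 0  0  0  0
  order 4: 0  0  0
  order 5: 0  0
  order 6: 0
The order-2 divided differences are all -1 (nonzero) and every higher order vanishes, so the data lies on a polynomial of degree exactly 2.

2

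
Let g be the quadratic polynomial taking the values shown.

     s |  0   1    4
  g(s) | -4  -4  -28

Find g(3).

-16

Write g(s) = as^2 + bs + c. Substituting each data point gives a linear system:
  c = -4
  a + b + c = -4
  16a + 4b + c = -28
Solving the system yields a = -2, b = 2, c = -4.
So g(s) = -2s² + 2s - 4.
Then g(3) = -16.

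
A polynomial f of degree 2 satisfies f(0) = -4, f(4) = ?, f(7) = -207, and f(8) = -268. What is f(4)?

The 3 known points determine the degree-2 polynomial uniquely.
Write f(u) = au^2 + bu + c. Substituting each data point gives a linear system:
  c = -4
  49a + 7b + c = -207
  64a + 8b + c = -268
Solving the system yields a = -4, b = -1, c = -4.
So f(u) = -4u² - u - 4.
Then f(4) = -72.

-72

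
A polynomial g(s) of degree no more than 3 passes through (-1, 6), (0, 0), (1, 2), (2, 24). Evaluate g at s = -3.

-6

Write g(s) = as^3 + bs^2 + cs + d. Substituting each data point gives a linear system:
  -a + b - c + d = 6
  d = 0
  a + b + c + d = 2
  8a + 4b + 2c + d = 24
Solving the system yields a = 2, b = 4, c = -4, d = 0.
So g(s) = 2s^3 + 4s^2 - 4s.
Then g(-3) = -6.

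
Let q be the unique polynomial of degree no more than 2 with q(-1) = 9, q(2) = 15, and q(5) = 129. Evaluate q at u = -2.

31

Forward differences of the values at u = -1, 2, 5:
  q  : 9  15  129
  Δ  : 6  114
  Δ^2: 108
The second differences are constant, confirming degree 2.
Interpolating (Newton forward form) and evaluating at u = -2 gives q(-2) = 31.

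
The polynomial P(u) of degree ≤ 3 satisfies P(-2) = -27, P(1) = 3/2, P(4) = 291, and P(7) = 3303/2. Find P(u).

P(u) = 5u^3 - (1/2)u^2 - 6u + 3

Write P(u) = au^3 + bu^2 + cu + d. Substituting each data point gives a linear system:
  -8a + 4b - 2c + d = -27
  a + b + c + d = 3/2
  64a + 16b + 4c + d = 291
  343a + 49b + 7c + d = 3303/2
Solving the system yields a = 5, b = -1/2, c = -6, d = 3.
So P(u) = 5u^3 - (1/2)u^2 - 6u + 3.
Check: P(4) = 291. ✓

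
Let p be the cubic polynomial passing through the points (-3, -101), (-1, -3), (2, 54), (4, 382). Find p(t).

p(t) = 5t^3 + 4t^2 - 2

Write p(t) = at^3 + bt^2 + ct + d. Substituting each data point gives a linear system:
  -27a + 9b - 3c + d = -101
  -a + b - c + d = -3
  8a + 4b + 2c + d = 54
  64a + 16b + 4c + d = 382
Solving the system yields a = 5, b = 4, c = 0, d = -2.
So p(t) = 5t^3 + 4t^2 - 2.
Check: p(-1) = -3. ✓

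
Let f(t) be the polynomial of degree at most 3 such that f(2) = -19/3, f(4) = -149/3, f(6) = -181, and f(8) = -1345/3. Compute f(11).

-3628/3

Write f(t) = at^3 + bt^2 + ct + d. Substituting each data point gives a linear system:
  8a + 4b + 2c + d = -19/3
  64a + 16b + 4c + d = -149/3
  216a + 36b + 6c + d = -181
  512a + 64b + 8c + d = -1345/3
Solving the system yields a = -1, b = 1, c = 1/3, d = -3.
So f(t) = -t³ + t² + (1/3)t - 3.
Then f(11) = -3628/3.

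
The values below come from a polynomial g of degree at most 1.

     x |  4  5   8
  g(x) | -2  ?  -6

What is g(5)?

-3

The 2 known points determine the degree-1 polynomial uniquely.
Write g(x) = ax + b. Substituting each data point gives a linear system:
  4a + b = -2
  8a + b = -6
Solving the system yields a = -1, b = 2.
So g(x) = -x + 2.
Then g(5) = -3.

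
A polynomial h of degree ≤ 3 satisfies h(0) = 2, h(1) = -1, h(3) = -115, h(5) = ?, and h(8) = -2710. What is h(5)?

-613

The 4 known points determine the degree-3 polynomial uniquely.
Write h(t) = at^3 + bt^2 + ct + d. Substituting each data point gives a linear system:
  d = 2
  a + b + c + d = -1
  27a + 9b + 3c + d = -115
  512a + 64b + 8c + d = -2710
Solving the system yields a = -6, b = 6, c = -3, d = 2.
So h(t) = -6t³ + 6t² - 3t + 2.
Then h(5) = -613.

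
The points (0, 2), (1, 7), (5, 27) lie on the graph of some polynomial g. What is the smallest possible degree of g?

1

Divided differences on the nodes 0, 1, 5:
  order 0: 2  7  27
  order 1: 5  5
  order 2: 0
The order-1 divided differences are all 5 (nonzero) and every higher order vanishes, so the data lies on a polynomial of degree exactly 1.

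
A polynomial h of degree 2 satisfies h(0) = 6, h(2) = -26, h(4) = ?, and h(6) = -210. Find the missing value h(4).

The 3 known points determine the degree-2 polynomial uniquely.
Write h(x) = ax^2 + bx + c. Substituting each data point gives a linear system:
  c = 6
  4a + 2b + c = -26
  36a + 6b + c = -210
Solving the system yields a = -5, b = -6, c = 6.
So h(x) = -5x^2 - 6x + 6.
Then h(4) = -98.

-98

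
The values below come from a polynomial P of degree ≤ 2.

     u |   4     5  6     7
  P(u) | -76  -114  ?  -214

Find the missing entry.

-160

On equispaced nodes a degree-2 polynomial has vanishing third forward difference, so
  - P(4) + 3·P(5) - 3·P(6) + P(7) = 0.
Substituting the known values and solving for P(6):
  -3·P(6) = 480
  P(6) = -160.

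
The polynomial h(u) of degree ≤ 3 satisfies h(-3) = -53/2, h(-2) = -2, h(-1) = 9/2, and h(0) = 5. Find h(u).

Using the Lagrange interpolation formula with nodes -3, -2, -1, 0:
  L_0(u) = (u + 2)(u + 1)u / -6
  L_1(u) = (u + 3)(u + 1)u / 2
  L_2(u) = (u + 3)(u + 2)u / -2
  L_3(u) = (u + 3)(u + 2)(u + 1) / 6
Then h(u) = -53/2·L_0(u) - 2·L_1(u) + 9/2·L_2(u) + 5·L_3(u).
Expanding and collecting terms gives h(u) = 2u³ + 3u² + (3/2)u + 5.
Check: h(0) = 5. ✓

h(u) = 2u^3 + 3u^2 + (3/2)u + 5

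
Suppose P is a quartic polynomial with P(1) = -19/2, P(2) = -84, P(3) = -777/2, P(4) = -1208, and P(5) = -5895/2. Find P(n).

P(n) = -5n^4 + (5/2)n^3 - 5n^2 - 2n

Using the Lagrange interpolation formula with nodes 1, 2, 3, 4, 5:
  L_0(n) = (n - 2)(n - 3)(n - 4)(n - 5) / 24
  L_1(n) = (n - 1)(n - 3)(n - 4)(n - 5) / -6
  L_2(n) = (n - 1)(n - 2)(n - 4)(n - 5) / 4
  L_3(n) = (n - 1)(n - 2)(n - 3)(n - 5) / -6
  L_4(n) = (n - 1)(n - 2)(n - 3)(n - 4) / 24
Then P(n) = -19/2·L_0(n) - 84·L_1(n) - 777/2·L_2(n) - 1208·L_3(n) - 5895/2·L_4(n).
Expanding and collecting terms gives P(n) = -5n⁴ + (5/2)n³ - 5n² - 2n.
Check: P(2) = -84. ✓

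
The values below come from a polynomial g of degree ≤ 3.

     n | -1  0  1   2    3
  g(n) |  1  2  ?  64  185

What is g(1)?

On equispaced nodes a degree-3 polynomial has vanishing fourth forward difference, so
  g(-1) - 4·g(0) + 6·g(1) - 4·g(2) + g(3) = 0.
Substituting the known values and solving for g(1):
  6·g(1) = 78
  g(1) = 13.

13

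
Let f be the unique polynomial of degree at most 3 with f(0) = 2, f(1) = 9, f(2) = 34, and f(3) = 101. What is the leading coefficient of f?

4

Write f(x) = ax^3 + bx^2 + cx + d. Substituting each data point gives a linear system:
  d = 2
  a + b + c + d = 9
  8a + 4b + 2c + d = 34
  27a + 9b + 3c + d = 101
Solving the system yields a = 4, b = -3, c = 6, d = 2.
So f(x) = 4x^3 - 3x^2 + 6x + 2.
The leading coefficient is 4.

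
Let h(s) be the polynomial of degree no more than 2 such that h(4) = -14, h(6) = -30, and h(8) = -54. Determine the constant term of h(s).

Write h(s) = as^2 + bs + c. Substituting each data point gives a linear system:
  16a + 4b + c = -14
  36a + 6b + c = -30
  64a + 8b + c = -54
Solving the system yields a = -1, b = 2, c = -6.
So h(s) = -s^2 + 2s - 6.
The constant term is -6.

-6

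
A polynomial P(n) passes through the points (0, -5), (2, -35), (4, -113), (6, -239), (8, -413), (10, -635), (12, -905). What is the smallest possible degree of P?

Forward differences of the values at n = 0, 2, 4, 6, 8, 10, 12:
  P  : -5  -35  -113  -239  -413  -635  -905
  Δ  : -30  -78  -126  -174  -222  -270
  Δ^2: -48  -48  -48  -48  -48
  Δ^3: 0  0  0  0
  Δ^4: 0  0  0
  Δ^5: 0  0
  Δ^6: 0
The second differences are constant (-48) and nonzero, while all higher differences vanish, so the minimal degree is 2.

2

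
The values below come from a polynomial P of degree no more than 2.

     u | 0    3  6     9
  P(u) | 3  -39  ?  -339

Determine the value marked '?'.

On equispaced nodes a degree-2 polynomial has vanishing third forward difference, so
  - P(0) + 3·P(3) - 3·P(6) + P(9) = 0.
Substituting the known values and solving for P(6):
  -3·P(6) = 459
  P(6) = -153.

-153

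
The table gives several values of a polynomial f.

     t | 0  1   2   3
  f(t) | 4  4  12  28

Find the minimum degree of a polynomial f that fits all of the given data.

Forward differences of the values at t = 0, 1, 2, 3:
  f  : 4  4  12  28
  Δ  : 0  8  16
  Δ^2: 8  8
  Δ^3: 0
The second differences are constant (8) and nonzero, while all higher differences vanish, so the minimal degree is 2.

2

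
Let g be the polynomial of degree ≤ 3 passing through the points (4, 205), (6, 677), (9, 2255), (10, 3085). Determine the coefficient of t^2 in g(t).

Write g(t) = at^3 + bt^2 + ct + d. Substituting each data point gives a linear system:
  64a + 16b + 4c + d = 205
  216a + 36b + 6c + d = 677
  729a + 81b + 9c + d = 2255
  1000a + 100b + 10c + d = 3085
Solving the system yields a = 3, b = 1, c = -2, d = 5.
So g(t) = 3t^3 + t^2 - 2t + 5.
The coefficient of t^2 is 1.

1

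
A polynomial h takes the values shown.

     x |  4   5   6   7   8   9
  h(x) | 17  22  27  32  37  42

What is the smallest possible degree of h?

Forward differences of the values at x = 4, 5, 6, 7, 8, 9:
  h  : 17  22  27  32  37  42
  Δ  : 5  5  5  5  5
  Δ^2: 0  0  0  0
  Δ^3: 0  0  0
  Δ^4: 0  0
  Δ^5: 0
The first differences are constant (5) and nonzero, while all higher differences vanish, so the minimal degree is 1.

1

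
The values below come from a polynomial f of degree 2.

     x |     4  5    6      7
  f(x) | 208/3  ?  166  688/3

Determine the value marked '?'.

338/3

The 3 known points determine the degree-2 polynomial uniquely.
Write f(x) = ax^2 + bx + c. Substituting each data point gives a linear system:
  16a + 4b + c = 208/3
  36a + 6b + c = 166
  49a + 7b + c = 688/3
Solving the system yields a = 5, b = -5/3, c = -4.
So f(x) = 5x^2 - (5/3)x - 4.
Then f(5) = 338/3.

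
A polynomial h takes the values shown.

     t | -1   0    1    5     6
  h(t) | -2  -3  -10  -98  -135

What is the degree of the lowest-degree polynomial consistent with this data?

2

Divided differences on the nodes -1, 0, 1, 5, 6:
  order 0: -2  -3  -10  -98  -135
  order 1: -1  -7  -22  -37
  order 2: -3  -3  -3
  order 3: 0  0
  order 4: 0
The order-2 divided differences are all -3 (nonzero) and every higher order vanishes, so the data lies on a polynomial of degree exactly 2.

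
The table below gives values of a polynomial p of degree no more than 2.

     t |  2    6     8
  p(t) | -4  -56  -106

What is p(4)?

Using the Lagrange interpolation formula with nodes 2, 6, 8:
  L_0(t) = (t - 6)(t - 8) / 24
  L_1(t) = (t - 2)(t - 8) / -8
  L_2(t) = (t - 2)(t - 6) / 12
Then p(t) = -4·L_0(t) - 56·L_1(t) - 106·L_2(t).
Expanding and collecting terms gives p(t) = -2t^2 + 3t - 2.
Evaluating at t = 4: p(4) = -22.

-22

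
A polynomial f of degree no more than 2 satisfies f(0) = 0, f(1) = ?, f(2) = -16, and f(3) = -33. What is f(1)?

-5

The 3 known points determine the degree-2 polynomial uniquely.
Write f(u) = au^2 + bu + c. Substituting each data point gives a linear system:
  c = 0
  4a + 2b + c = -16
  9a + 3b + c = -33
Solving the system yields a = -3, b = -2, c = 0.
So f(u) = -3u^2 - 2u.
Then f(1) = -5.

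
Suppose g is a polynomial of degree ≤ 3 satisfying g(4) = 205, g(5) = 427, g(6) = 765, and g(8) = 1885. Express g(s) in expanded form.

g(s) = 4s^3 - 2s^2 - 4s - 3

Using the Lagrange interpolation formula with nodes 4, 5, 6, 8:
  L_0(s) = (s - 5)(s - 6)(s - 8) / -8
  L_1(s) = (s - 4)(s - 6)(s - 8) / 3
  L_2(s) = (s - 4)(s - 5)(s - 8) / -4
  L_3(s) = (s - 4)(s - 5)(s - 6) / 24
Then g(s) = 205·L_0(s) + 427·L_1(s) + 765·L_2(s) + 1885·L_3(s).
Expanding and collecting terms gives g(s) = 4s^3 - 2s^2 - 4s - 3.
Check: g(8) = 1885. ✓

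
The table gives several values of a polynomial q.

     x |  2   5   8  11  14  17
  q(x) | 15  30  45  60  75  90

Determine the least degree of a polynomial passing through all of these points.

Forward differences of the values at x = 2, 5, 8, 11, 14, 17:
  q  : 15  30  45  60  75  90
  Δ  : 15  15  15  15  15
  Δ^2: 0  0  0  0
  Δ^3: 0  0  0
  Δ^4: 0  0
  Δ^5: 0
The first differences are constant (15) and nonzero, while all higher differences vanish, so the minimal degree is 1.

1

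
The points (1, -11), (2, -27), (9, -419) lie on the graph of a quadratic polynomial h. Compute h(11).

-621

Write h(n) = an^2 + bn + c. Substituting each data point gives a linear system:
  a + b + c = -11
  4a + 2b + c = -27
  81a + 9b + c = -419
Solving the system yields a = -5, b = -1, c = -5.
So h(n) = -5n^2 - n - 5.
Then h(11) = -621.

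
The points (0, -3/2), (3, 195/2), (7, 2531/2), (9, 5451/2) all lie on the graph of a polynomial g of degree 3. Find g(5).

907/2

Write g(n) = an^3 + bn^2 + cn + d. Substituting each data point gives a linear system:
  d = -3/2
  27a + 9b + 3c + d = 195/2
  343a + 49b + 7c + d = 2531/2
  729a + 81b + 9c + d = 5451/2
Solving the system yields a = 4, b = -3, c = 6, d = -3/2.
So g(n) = 4n^3 - 3n^2 + 6n - 3/2.
Then g(5) = 907/2.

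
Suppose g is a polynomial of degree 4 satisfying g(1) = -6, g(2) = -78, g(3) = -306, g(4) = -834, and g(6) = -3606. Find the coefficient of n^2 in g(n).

-4

Write g(n) = an^4 + bn^3 + cn^2 + dn + e. Substituting each data point gives a linear system:
  a + b + c + d + e = -6
  16a + 8b + 4c + 2d + e = -78
  81a + 27b + 9c + 3d + e = -306
  256a + 64b + 16c + 4d + e = -834
  1296a + 216b + 36c + 6d + e = -3606
Solving the system yields a = -2, b = -4, c = -4, d = -2, e = 6.
So g(n) = -2n^4 - 4n^3 - 4n^2 - 2n + 6.
The coefficient of n^2 is -4.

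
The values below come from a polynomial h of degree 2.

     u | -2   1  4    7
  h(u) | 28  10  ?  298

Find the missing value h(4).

100

On equispaced nodes a degree-2 polynomial has vanishing third forward difference, so
  - h(-2) + 3·h(1) - 3·h(4) + h(7) = 0.
Substituting the known values and solving for h(4):
  -3·h(4) = -300
  h(4) = 100.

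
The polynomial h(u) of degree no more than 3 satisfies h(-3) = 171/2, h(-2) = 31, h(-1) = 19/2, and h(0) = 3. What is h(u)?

h(u) = -3u^3 - (3/2)u^2 - 5u + 3

Write h(u) = au^3 + bu^2 + cu + d. Substituting each data point gives a linear system:
  -27a + 9b - 3c + d = 171/2
  -8a + 4b - 2c + d = 31
  -a + b - c + d = 19/2
  d = 3
Solving the system yields a = -3, b = -3/2, c = -5, d = 3.
So h(u) = -3u^3 - (3/2)u^2 - 5u + 3.
Check: h(-1) = 19/2. ✓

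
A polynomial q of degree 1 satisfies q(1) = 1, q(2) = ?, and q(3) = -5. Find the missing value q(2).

-2

On equispaced nodes a degree-1 polynomial has vanishing second forward difference, so
  q(1) - 2·q(2) + q(3) = 0.
Substituting the known values and solving for q(2):
  -2·q(2) = 4
  q(2) = -2.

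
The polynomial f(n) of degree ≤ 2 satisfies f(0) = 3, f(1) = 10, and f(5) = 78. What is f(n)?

Using the Lagrange interpolation formula with nodes 0, 1, 5:
  L_0(n) = (n - 1)(n - 5) / 5
  L_1(n) = n(n - 5) / -4
  L_2(n) = n(n - 1) / 20
Then f(n) = 3·L_0(n) + 10·L_1(n) + 78·L_2(n).
Expanding and collecting terms gives f(n) = 2n^2 + 5n + 3.
Check: f(1) = 10. ✓

f(n) = 2n^2 + 5n + 3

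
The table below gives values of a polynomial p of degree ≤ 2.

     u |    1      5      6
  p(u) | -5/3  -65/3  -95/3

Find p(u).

Using the Lagrange interpolation formula with nodes 1, 5, 6:
  L_0(u) = (u - 5)(u - 6) / 20
  L_1(u) = (u - 1)(u - 6) / -4
  L_2(u) = (u - 1)(u - 5) / 5
Then p(u) = -5/3·L_0(u) - 65/3·L_1(u) - 95/3·L_2(u).
Expanding and collecting terms gives p(u) = -u^2 + u - 5/3.
Check: p(6) = -95/3. ✓

p(u) = -u^2 + u - 5/3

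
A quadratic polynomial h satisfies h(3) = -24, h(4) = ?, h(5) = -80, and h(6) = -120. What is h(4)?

-48

The 3 known points determine the degree-2 polynomial uniquely.
Write h(s) = as^2 + bs + c. Substituting each data point gives a linear system:
  9a + 3b + c = -24
  25a + 5b + c = -80
  36a + 6b + c = -120
Solving the system yields a = -4, b = 4, c = 0.
So h(s) = -4s² + 4s.
Then h(4) = -48.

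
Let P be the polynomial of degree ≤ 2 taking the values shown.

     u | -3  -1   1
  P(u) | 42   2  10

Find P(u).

P(u) = 6u^2 + 4u

Using the Lagrange interpolation formula with nodes -3, -1, 1:
  L_0(u) = (u + 1)(u - 1) / 8
  L_1(u) = (u + 3)(u - 1) / -4
  L_2(u) = (u + 3)(u + 1) / 8
Then P(u) = 42·L_0(u) + 2·L_1(u) + 10·L_2(u).
Expanding and collecting terms gives P(u) = 6u^2 + 4u.
Check: P(-1) = 2. ✓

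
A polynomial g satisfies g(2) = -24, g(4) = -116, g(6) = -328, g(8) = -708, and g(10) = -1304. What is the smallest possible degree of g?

3

Forward differences of the values at t = 2, 4, 6, 8, 10:
  g  : -24  -116  -328  -708  -1304
  Δ  : -92  -212  -380  -596
  Δ^2: -120  -168  -216
  Δ^3: -48  -48
  Δ^4: 0
The third differences are constant (-48) and nonzero, while all higher differences vanish, so the minimal degree is 3.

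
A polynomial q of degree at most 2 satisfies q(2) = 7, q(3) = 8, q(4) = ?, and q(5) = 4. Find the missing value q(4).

The 3 known points determine the degree-2 polynomial uniquely.
Write q(x) = ax^2 + bx + c. Substituting each data point gives a linear system:
  4a + 2b + c = 7
  9a + 3b + c = 8
  25a + 5b + c = 4
Solving the system yields a = -1, b = 6, c = -1.
So q(x) = -x^2 + 6x - 1.
Then q(4) = 7.

7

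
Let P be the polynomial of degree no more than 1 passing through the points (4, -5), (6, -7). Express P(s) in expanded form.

P(s) = -s - 1

Write P(s) = as + b. Substituting each data point gives a linear system:
  4a + b = -5
  6a + b = -7
Solving the system yields a = -1, b = -1.
So P(s) = -s - 1.
Check: P(6) = -7. ✓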